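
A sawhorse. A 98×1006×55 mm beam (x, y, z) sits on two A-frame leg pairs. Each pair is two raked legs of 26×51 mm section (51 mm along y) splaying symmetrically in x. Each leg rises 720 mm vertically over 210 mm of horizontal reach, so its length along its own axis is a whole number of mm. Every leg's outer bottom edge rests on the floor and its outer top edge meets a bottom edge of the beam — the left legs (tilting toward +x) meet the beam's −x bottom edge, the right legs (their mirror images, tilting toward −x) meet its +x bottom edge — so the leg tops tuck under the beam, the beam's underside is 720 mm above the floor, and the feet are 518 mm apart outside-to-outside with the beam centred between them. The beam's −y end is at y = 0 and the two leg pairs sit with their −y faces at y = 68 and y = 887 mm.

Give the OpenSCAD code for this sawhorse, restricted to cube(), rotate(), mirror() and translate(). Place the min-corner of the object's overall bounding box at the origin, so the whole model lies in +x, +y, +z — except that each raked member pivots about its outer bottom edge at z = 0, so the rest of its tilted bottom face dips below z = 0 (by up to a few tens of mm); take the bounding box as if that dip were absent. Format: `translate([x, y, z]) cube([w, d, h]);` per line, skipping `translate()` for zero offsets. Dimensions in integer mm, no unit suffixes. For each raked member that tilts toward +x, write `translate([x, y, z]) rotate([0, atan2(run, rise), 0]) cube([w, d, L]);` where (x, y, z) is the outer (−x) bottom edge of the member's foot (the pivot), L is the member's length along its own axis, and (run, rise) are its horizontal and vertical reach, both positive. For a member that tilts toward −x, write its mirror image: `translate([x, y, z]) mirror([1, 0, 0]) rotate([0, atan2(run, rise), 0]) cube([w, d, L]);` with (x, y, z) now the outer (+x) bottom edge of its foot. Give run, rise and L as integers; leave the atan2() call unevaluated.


// leg length = √(210² + 720²) = 750
// right-leg outer foot x = 2·210 + 98 = 518
// beam min-corner = (210, 0, 720)
translate([210, 0, 720]) cube([98, 1006, 55]);
translate([0, 68, 0]) rotate([0, atan2(210, 720), 0]) cube([26, 51, 750]);
translate([518, 68, 0]) mirror([1, 0, 0]) rotate([0, atan2(210, 720), 0]) cube([26, 51, 750]);
translate([0, 887, 0]) rotate([0, atan2(210, 720), 0]) cube([26, 51, 750]);
translate([518, 887, 0]) mirror([1, 0, 0]) rotate([0, atan2(210, 720), 0]) cube([26, 51, 750]);


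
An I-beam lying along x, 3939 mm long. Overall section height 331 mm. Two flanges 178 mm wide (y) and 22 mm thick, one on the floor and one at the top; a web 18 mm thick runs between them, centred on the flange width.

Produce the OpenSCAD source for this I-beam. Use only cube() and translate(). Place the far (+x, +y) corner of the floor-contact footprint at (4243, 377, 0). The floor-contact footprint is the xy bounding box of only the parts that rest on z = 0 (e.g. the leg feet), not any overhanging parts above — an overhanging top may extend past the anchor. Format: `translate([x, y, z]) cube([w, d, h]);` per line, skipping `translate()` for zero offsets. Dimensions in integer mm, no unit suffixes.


translate([304, 199, 0]) cube([3939, 178, 22]);
translate([304, 279, 22]) cube([3939, 18, 287]);
translate([304, 199, 309]) cube([3939, 178, 22]);


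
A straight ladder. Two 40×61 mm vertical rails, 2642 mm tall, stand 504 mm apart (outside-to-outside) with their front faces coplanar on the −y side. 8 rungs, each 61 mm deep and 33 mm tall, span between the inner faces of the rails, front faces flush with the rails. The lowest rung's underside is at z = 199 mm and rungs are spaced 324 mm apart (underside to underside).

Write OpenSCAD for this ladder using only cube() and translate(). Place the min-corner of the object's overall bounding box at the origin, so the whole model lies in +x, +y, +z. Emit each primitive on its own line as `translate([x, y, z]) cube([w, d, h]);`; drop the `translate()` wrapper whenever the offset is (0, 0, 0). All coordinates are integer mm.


cube([40, 61, 2642]);
translate([464, 0, 0]) cube([40, 61, 2642]);
translate([40, 0, 199]) cube([424, 61, 33]);
translate([40, 0, 523]) cube([424, 61, 33]);
translate([40, 0, 847]) cube([424, 61, 33]);
translate([40, 0, 1171]) cube([424, 61, 33]);
translate([40, 0, 1495]) cube([424, 61, 33]);
translate([40, 0, 1819]) cube([424, 61, 33]);
translate([40, 0, 2143]) cube([424, 61, 33]);
translate([40, 0, 2467]) cube([424, 61, 33]);


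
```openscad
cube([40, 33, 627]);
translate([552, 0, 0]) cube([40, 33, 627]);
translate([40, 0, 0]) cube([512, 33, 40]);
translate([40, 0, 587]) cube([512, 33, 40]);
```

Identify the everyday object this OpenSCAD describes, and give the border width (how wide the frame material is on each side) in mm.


A picture frame. The border width is 40 mm.

Four thin pieces enclosing a rectangular opening — a picture frame. The two full-height stiles are 627 mm tall; the top rail sits at z = 587 and is 40 mm tall, so the border above the opening is 627 − 587 = 40 mm, matching the stile x-width.


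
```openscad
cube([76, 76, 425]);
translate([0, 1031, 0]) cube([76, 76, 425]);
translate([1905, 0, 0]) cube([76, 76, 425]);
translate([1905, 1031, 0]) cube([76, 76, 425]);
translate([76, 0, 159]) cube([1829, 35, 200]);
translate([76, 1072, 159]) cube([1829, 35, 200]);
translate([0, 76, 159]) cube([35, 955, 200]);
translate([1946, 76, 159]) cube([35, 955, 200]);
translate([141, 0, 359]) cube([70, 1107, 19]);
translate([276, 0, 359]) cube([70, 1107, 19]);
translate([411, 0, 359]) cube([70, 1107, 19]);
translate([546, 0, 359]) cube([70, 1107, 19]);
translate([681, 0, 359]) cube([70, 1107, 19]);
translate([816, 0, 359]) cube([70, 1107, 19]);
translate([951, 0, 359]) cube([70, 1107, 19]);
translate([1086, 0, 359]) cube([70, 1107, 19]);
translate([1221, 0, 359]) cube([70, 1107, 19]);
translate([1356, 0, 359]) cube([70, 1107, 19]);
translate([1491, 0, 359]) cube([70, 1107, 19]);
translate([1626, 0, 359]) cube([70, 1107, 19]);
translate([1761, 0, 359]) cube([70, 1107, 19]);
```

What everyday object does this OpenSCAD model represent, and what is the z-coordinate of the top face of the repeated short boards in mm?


A bed frame. The slat-top height is 378 mm.

Four posts, four rails, and a row of slats — a bed frame. Slats sit on the rails at z = 159 + 200 = 359; with slat thickness 19, the top is 378 mm.


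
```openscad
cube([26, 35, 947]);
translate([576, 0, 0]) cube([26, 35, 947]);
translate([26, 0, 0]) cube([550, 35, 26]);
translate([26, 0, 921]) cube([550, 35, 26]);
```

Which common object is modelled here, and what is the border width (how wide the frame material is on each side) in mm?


A picture frame. The border width is 26 mm.

Four thin pieces enclosing a rectangular opening — a picture frame. The two full-height stiles are 947 mm tall; the top rail sits at z = 921 and is 26 mm tall, so the border above the opening is 947 − 921 = 26 mm, matching the stile x-width.


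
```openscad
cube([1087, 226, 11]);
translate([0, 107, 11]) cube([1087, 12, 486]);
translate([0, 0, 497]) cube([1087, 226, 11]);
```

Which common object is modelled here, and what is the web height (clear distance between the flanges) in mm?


An I-beam. The web height is 486 mm.

Two wide flanges with a thin centred web — an I-beam. Overall 508 mm minus two 11 mm flanges gives a web of 508 − 2·11 = 486 mm.


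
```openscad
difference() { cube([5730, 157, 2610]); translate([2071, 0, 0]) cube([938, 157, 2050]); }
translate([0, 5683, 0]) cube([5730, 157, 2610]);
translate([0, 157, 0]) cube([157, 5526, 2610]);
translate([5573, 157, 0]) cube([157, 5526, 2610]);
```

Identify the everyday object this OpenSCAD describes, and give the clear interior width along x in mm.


A single room. The interior width is 5416 mm.

Four walls enclosing a rectangle with a door in the front wall — a room. Outside width 5730 minus two 157 mm walls gives 5416 mm.


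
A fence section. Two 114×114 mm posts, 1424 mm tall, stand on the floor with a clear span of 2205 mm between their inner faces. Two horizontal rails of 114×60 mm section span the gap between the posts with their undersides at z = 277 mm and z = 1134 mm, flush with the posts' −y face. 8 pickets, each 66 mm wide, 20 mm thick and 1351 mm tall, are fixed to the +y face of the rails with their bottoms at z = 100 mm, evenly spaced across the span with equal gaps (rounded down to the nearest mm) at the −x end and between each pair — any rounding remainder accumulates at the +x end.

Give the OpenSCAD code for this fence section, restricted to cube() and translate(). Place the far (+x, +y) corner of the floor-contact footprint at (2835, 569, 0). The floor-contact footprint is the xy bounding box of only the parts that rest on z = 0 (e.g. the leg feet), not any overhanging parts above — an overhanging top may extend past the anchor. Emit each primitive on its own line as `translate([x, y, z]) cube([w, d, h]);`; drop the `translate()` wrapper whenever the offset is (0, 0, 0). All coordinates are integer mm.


translate([402, 455, 0]) cube([114, 114, 1424]);
translate([2721, 455, 0]) cube([114, 114, 1424]);
translate([516, 455, 277]) cube([2205, 114, 60]);
translate([516, 455, 1134]) cube([2205, 114, 60]);
translate([702, 569, 100]) cube([66, 20, 1351]);
translate([954, 569, 100]) cube([66, 20, 1351]);
translate([1206, 569, 100]) cube([66, 20, 1351]);
translate([1458, 569, 100]) cube([66, 20, 1351]);
translate([1710, 569, 100]) cube([66, 20, 1351]);
translate([1962, 569, 100]) cube([66, 20, 1351]);
translate([2214, 569, 100]) cube([66, 20, 1351]);
translate([2466, 569, 100]) cube([66, 20, 1351]);


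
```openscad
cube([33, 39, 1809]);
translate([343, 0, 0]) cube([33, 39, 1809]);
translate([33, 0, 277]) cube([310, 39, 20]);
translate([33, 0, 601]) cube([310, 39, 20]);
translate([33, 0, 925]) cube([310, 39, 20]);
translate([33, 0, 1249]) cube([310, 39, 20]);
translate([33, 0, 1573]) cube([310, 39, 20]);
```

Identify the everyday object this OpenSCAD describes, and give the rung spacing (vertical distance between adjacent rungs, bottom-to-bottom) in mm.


A ladder. The rung spacing is 324 mm.

Two tall 33×39 posts with 5 short bars between them — a ladder. Adjacent rungs sit at z = 277 and z = 601, so the spacing is 601 − 277 = 324 mm.


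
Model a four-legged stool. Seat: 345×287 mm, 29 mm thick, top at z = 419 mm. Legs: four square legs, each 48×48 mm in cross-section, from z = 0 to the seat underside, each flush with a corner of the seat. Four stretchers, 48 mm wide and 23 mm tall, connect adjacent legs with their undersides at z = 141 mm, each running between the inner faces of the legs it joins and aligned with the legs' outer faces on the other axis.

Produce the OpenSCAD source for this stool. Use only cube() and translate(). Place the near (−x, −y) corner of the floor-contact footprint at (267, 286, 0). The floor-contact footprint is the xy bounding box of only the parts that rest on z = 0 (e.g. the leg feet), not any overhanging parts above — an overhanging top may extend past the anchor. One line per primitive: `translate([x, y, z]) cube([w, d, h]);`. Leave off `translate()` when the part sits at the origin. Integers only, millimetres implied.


// leg_h = 419 - 29 = 390
// stretcher span = 345 - 2*48 = 249
translate([267, 286, 390]) cube([345, 287, 29]);
translate([267, 286, 0]) cube([48, 48, 390]);
translate([564, 286, 0]) cube([48, 48, 390]);
translate([267, 525, 0]) cube([48, 48, 390]);
translate([564, 525, 0]) cube([48, 48, 390]);
translate([315, 286, 141]) cube([249, 48, 23]);
translate([315, 525, 141]) cube([249, 48, 23]);
translate([267, 334, 141]) cube([48, 191, 23]);
translate([564, 334, 141]) cube([48, 191, 23]);


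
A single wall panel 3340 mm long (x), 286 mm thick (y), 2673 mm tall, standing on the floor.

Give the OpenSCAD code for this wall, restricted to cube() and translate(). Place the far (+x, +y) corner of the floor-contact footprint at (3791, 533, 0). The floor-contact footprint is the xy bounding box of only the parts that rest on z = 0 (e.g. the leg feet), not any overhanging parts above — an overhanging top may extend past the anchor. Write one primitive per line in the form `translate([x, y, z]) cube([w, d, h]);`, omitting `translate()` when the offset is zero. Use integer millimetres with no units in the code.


translate([451, 247, 0]) cube([3340, 286, 2673]);


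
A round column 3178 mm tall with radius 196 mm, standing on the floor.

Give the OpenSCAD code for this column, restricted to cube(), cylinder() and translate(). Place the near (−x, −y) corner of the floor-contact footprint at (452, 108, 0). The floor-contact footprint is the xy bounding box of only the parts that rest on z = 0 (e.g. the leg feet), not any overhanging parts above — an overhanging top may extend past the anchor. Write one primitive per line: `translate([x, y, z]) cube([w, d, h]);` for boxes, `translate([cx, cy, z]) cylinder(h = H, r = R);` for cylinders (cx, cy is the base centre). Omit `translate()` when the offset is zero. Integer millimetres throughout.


translate([648, 304, 0]) cylinder(h = 3178, r = 196);


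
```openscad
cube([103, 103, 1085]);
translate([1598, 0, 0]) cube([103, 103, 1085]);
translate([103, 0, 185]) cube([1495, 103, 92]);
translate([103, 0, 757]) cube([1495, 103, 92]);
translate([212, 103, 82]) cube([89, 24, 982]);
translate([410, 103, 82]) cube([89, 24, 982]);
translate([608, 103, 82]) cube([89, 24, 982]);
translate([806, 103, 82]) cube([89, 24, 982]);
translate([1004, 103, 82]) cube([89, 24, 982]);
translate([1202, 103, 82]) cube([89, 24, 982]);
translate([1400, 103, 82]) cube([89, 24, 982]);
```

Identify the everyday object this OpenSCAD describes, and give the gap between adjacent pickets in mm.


A fence section. The picket gap is 109 mm.

Two posts, two rails, 7 pickets — a fence section. Span 1495 mm holds 7 pickets of 89 mm with 8 equal gaps: ⌊(1495 − 7·89) / 8⌋ = 109 mm.


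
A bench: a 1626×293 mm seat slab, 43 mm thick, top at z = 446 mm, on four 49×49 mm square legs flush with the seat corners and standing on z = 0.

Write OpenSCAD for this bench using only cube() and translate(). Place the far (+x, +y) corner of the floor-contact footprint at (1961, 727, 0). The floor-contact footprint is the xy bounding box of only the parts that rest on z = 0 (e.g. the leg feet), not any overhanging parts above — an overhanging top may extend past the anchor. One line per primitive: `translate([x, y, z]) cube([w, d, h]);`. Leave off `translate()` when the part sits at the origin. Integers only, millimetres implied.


translate([335, 434, 403]) cube([1626, 293, 43]);
translate([335, 434, 0]) cube([49, 49, 403]);
translate([335, 678, 0]) cube([49, 49, 403]);
translate([1912, 434, 0]) cube([49, 49, 403]);
translate([1912, 678, 0]) cube([49, 49, 403]);


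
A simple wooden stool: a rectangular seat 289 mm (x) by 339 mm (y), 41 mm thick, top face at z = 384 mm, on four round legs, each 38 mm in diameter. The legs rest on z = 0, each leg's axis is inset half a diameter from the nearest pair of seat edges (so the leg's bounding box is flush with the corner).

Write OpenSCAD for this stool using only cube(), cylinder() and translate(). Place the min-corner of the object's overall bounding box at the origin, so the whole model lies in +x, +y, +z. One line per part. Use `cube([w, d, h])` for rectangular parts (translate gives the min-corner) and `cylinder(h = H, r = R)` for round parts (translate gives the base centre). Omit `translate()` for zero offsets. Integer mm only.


// leg_h = 384 - 41 = 343
translate([0, 0, 343]) cube([289, 339, 41]);
translate([19, 19, 0]) cylinder(h = 343, r = 19);
translate([270, 19, 0]) cylinder(h = 343, r = 19);
translate([19, 320, 0]) cylinder(h = 343, r = 19);
translate([270, 320, 0]) cylinder(h = 343, r = 19);


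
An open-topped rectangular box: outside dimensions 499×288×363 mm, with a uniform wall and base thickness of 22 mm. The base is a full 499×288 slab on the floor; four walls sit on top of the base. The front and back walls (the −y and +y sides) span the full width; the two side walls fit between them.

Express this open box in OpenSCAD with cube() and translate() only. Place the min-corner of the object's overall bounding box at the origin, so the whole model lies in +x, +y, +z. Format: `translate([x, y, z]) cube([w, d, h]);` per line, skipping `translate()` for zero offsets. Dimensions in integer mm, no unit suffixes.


cube([499, 288, 22]);
translate([0, 0, 22]) cube([499, 22, 341]);
translate([0, 266, 22]) cube([499, 22, 341]);
translate([0, 22, 22]) cube([22, 244, 341]);
translate([477, 22, 22]) cube([22, 244, 341]);


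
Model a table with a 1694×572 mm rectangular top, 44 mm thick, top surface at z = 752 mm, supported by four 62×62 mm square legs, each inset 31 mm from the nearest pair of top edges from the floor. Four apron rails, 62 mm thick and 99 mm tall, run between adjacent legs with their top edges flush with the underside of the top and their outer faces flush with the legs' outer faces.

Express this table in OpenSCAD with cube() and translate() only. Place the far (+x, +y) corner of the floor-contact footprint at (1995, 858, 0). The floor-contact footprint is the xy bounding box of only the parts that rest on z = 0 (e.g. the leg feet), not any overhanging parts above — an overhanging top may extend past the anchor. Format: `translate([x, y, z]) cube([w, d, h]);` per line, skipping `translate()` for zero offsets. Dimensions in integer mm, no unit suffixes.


translate([332, 317, 708]) cube([1694, 572, 44]);
translate([363, 348, 0]) cube([62, 62, 708]);
translate([1933, 348, 0]) cube([62, 62, 708]);
translate([363, 796, 0]) cube([62, 62, 708]);
translate([1933, 796, 0]) cube([62, 62, 708]);
translate([425, 348, 609]) cube([1508, 62, 99]);
translate([425, 796, 609]) cube([1508, 62, 99]);
translate([363, 410, 609]) cube([62, 386, 99]);
translate([1933, 410, 609]) cube([62, 386, 99]);


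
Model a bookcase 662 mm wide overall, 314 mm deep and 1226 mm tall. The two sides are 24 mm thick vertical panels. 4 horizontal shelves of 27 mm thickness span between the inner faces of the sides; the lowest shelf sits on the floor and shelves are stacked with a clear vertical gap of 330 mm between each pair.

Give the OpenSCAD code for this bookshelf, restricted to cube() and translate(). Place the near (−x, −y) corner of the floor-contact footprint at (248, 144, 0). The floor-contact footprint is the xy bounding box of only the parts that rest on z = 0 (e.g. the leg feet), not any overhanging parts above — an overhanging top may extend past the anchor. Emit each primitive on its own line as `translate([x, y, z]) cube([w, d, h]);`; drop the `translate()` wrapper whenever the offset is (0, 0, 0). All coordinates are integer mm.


translate([248, 144, 0]) cube([24, 314, 1226]);
translate([886, 144, 0]) cube([24, 314, 1226]);
translate([272, 144, 0]) cube([614, 314, 27]);
translate([272, 144, 357]) cube([614, 314, 27]);
translate([272, 144, 714]) cube([614, 314, 27]);
translate([272, 144, 1071]) cube([614, 314, 27]);


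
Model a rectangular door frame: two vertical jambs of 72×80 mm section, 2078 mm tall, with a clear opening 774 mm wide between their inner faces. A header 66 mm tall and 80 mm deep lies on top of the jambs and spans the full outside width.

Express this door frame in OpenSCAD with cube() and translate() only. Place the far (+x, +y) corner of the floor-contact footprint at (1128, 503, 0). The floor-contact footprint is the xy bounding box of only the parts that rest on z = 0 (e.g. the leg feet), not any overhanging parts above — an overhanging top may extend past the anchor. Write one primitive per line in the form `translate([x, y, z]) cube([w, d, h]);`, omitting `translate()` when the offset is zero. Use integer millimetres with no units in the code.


translate([210, 423, 0]) cube([72, 80, 2078]);
translate([1056, 423, 0]) cube([72, 80, 2078]);
translate([210, 423, 2078]) cube([918, 80, 66]);


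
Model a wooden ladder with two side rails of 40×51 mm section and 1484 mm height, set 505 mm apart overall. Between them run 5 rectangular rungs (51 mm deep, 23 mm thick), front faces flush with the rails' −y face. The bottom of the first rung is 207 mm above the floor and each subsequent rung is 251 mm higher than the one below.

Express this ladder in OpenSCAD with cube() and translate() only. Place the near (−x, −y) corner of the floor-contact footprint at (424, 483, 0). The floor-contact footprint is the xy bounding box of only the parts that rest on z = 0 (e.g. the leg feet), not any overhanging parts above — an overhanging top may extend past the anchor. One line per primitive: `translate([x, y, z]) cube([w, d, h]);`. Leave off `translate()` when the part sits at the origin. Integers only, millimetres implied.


// rung span = 505 - 2*40 = 425
// rung[k] z = 207 + k*251
translate([424, 483, 0]) cube([40, 51, 1484]);
translate([889, 483, 0]) cube([40, 51, 1484]);
translate([464, 483, 207]) cube([425, 51, 23]);
translate([464, 483, 458]) cube([425, 51, 23]);
translate([464, 483, 709]) cube([425, 51, 23]);
translate([464, 483, 960]) cube([425, 51, 23]);
translate([464, 483, 1211]) cube([425, 51, 23]);


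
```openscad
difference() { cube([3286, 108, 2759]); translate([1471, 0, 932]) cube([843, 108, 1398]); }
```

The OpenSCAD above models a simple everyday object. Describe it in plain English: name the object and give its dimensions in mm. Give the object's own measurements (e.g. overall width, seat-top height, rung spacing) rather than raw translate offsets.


A wall 3286 mm long (x), 108 mm thick (y), 2759 mm tall, with a rectangular window opening cut through it. The opening is 843 mm wide and 1398 mm tall; its sill is at z = 932 mm and its near (−x) edge is 1471 mm from the wall's −x end. The opening passes through the full wall thickness.


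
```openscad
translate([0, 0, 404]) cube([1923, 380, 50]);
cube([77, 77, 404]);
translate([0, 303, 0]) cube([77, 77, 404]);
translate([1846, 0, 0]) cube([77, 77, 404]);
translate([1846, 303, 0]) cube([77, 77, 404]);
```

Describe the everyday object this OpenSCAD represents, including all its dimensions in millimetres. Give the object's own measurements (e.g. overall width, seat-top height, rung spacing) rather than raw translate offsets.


A long wooden bench with a 1923 mm (x) × 380 mm (y) seat, 50 mm thick, its top surface 454 mm above the floor. Four 77 mm square legs at the seat corners, flush with the edges, run from z = 0 to the seat underside.


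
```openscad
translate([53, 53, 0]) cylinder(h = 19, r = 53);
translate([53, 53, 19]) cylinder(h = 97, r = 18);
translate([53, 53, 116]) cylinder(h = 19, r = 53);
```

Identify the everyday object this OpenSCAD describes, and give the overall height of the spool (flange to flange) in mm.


A spool. The overall height is 135 mm.

Three coaxial cylinders, large–small–large — a spool. Two 19 mm flanges and a 97 mm core give 19 + 97 + 19 = 135 mm.


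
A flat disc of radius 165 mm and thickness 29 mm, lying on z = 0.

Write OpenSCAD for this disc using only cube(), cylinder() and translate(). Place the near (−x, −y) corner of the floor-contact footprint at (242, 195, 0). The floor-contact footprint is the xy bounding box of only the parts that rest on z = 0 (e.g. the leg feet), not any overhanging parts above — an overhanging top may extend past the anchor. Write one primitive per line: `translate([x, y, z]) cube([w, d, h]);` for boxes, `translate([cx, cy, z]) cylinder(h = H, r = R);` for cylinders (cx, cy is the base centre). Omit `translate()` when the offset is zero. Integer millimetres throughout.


translate([407, 360, 0]) cylinder(h = 29, r = 165);


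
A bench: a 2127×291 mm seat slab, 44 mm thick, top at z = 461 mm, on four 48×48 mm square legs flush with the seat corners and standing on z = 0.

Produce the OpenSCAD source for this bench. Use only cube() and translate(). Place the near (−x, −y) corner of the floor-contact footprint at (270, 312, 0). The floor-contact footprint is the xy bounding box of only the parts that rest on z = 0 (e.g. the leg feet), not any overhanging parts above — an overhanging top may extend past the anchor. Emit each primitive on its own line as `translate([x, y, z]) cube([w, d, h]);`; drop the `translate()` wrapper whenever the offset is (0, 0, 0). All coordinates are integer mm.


translate([270, 312, 417]) cube([2127, 291, 44]);
translate([270, 312, 0]) cube([48, 48, 417]);
translate([270, 555, 0]) cube([48, 48, 417]);
translate([2349, 312, 0]) cube([48, 48, 417]);
translate([2349, 555, 0]) cube([48, 48, 417]);


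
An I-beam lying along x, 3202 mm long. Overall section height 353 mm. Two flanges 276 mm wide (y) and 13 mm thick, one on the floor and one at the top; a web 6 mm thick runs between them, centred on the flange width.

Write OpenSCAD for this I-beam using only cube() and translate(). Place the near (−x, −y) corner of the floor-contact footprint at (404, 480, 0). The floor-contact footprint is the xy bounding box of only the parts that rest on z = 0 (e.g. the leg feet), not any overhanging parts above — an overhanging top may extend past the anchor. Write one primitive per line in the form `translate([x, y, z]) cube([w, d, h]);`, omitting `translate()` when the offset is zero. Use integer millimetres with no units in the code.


translate([404, 480, 0]) cube([3202, 276, 13]);
translate([404, 615, 13]) cube([3202, 6, 327]);
translate([404, 480, 340]) cube([3202, 276, 13]);


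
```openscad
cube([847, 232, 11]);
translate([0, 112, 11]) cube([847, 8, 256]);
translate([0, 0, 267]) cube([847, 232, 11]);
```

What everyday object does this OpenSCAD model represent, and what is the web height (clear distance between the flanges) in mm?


An I-beam. The web height is 256 mm.

Two wide flanges with a thin centred web — an I-beam. Overall 278 mm minus two 11 mm flanges gives a web of 278 − 2·11 = 256 mm.


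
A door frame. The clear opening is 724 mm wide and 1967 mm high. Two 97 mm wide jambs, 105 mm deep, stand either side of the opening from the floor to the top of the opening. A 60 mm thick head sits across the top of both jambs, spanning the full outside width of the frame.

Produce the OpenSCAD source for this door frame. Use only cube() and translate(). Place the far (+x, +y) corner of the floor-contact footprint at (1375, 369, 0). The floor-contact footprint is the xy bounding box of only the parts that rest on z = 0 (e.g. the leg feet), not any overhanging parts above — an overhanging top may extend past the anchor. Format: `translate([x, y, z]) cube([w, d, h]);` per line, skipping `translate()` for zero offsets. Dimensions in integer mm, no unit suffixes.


translate([457, 264, 0]) cube([97, 105, 1967]);
translate([1278, 264, 0]) cube([97, 105, 1967]);
translate([457, 264, 1967]) cube([918, 105, 60]);


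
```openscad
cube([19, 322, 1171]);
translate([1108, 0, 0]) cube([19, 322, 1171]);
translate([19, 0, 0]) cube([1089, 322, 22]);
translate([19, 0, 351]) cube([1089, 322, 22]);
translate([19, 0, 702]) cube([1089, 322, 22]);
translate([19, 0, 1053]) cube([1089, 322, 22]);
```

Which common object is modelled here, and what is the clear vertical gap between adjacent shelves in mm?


A bookshelf. The clear shelf gap is 329 mm.

Two tall side panels with 4 horizontal boards between them — a bookshelf. The first two shelf undersides are at z = 0 and z = 351; with shelf thickness 22, the clear gap is 351 − 0 − 22 = 329 mm.


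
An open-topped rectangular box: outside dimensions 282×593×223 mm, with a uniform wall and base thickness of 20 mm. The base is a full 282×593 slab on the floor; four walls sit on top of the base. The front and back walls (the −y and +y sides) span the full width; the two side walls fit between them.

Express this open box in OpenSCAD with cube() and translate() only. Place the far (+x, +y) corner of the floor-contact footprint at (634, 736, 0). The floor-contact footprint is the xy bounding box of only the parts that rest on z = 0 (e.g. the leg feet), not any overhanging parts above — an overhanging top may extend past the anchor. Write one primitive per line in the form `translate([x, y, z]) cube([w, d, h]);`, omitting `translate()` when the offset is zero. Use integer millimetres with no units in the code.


translate([352, 143, 0]) cube([282, 593, 20]);
translate([352, 143, 20]) cube([282, 20, 203]);
translate([352, 716, 20]) cube([282, 20, 203]);
translate([352, 163, 20]) cube([20, 553, 203]);
translate([614, 163, 20]) cube([20, 553, 203]);


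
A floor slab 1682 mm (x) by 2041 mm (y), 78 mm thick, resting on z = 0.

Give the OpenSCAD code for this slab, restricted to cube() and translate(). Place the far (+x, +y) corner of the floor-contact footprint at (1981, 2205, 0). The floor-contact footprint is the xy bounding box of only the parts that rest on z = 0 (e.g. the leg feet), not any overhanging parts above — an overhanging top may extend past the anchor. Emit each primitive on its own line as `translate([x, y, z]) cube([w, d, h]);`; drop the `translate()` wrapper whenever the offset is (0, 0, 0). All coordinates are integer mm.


translate([299, 164, 0]) cube([1682, 2041, 78]);


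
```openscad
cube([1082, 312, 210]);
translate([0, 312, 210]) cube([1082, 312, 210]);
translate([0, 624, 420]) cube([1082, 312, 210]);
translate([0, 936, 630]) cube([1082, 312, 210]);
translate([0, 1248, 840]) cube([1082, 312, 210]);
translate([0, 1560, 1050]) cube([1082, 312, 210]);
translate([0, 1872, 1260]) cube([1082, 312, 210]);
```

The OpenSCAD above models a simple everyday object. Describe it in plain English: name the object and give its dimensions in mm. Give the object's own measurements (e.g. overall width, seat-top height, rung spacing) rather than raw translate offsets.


A straight staircase of 7 solid steps. Each step is 1082 mm wide (x), 312 mm deep (y, the going) and 210 mm tall (the rise). The first step rests on the floor; each subsequent step sits one going further in +y and one rise higher in +z, directly behind and above the previous step with no overlap.


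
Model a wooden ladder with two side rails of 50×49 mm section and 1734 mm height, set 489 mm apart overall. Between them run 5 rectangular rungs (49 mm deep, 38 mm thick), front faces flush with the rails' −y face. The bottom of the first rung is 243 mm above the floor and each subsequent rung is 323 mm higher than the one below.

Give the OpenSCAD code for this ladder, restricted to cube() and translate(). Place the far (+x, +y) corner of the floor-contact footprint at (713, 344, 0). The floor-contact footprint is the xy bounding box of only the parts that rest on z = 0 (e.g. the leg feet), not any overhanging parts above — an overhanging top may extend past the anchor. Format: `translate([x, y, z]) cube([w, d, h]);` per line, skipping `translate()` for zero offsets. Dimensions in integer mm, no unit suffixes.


translate([224, 295, 0]) cube([50, 49, 1734]);
translate([663, 295, 0]) cube([50, 49, 1734]);
translate([274, 295, 243]) cube([389, 49, 38]);
translate([274, 295, 566]) cube([389, 49, 38]);
translate([274, 295, 889]) cube([389, 49, 38]);
translate([274, 295, 1212]) cube([389, 49, 38]);
translate([274, 295, 1535]) cube([389, 49, 38]);


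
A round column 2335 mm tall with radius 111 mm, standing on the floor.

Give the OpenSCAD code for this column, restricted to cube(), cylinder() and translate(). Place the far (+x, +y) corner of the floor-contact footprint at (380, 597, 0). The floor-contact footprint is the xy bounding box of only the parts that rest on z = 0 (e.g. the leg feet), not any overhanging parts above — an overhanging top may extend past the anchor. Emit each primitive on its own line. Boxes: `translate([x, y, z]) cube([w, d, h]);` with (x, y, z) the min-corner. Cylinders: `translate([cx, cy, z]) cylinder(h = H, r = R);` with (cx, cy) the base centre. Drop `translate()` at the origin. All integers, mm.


translate([269, 486, 0]) cylinder(h = 2335, r = 111);


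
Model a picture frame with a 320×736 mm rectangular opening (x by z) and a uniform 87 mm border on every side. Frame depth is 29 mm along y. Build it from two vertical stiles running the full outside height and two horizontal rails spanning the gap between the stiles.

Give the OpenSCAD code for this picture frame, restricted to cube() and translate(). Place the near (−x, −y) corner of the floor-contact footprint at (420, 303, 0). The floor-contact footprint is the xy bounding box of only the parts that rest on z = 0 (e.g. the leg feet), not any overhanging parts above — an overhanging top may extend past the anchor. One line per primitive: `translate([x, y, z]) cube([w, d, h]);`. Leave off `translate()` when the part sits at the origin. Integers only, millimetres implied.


translate([420, 303, 0]) cube([87, 29, 910]);
translate([827, 303, 0]) cube([87, 29, 910]);
translate([507, 303, 0]) cube([320, 29, 87]);
translate([507, 303, 823]) cube([320, 29, 87]);


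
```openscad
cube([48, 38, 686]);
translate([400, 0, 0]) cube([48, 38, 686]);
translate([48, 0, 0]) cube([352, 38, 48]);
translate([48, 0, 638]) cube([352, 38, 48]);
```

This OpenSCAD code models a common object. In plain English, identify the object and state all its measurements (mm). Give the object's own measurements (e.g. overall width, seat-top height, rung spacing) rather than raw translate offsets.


A rectangular picture frame lying in the x–z plane (depth along y). The opening is 352 mm wide (x) by 590 mm tall (z), surrounded by a border 48 mm wide on all four sides. The frame is 38 mm deep and is made of two full-height vertical stiles with two horizontal rails fitted between them.


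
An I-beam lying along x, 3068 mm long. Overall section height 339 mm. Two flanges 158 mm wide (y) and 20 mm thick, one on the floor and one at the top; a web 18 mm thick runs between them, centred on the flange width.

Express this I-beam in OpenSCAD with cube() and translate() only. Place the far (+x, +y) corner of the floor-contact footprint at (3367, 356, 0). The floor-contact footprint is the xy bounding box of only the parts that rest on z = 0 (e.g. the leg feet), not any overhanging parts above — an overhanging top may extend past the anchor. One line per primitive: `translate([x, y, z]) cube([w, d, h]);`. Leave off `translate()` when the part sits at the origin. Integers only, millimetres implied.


translate([299, 198, 0]) cube([3068, 158, 20]);
translate([299, 268, 20]) cube([3068, 18, 299]);
translate([299, 198, 319]) cube([3068, 158, 20]);


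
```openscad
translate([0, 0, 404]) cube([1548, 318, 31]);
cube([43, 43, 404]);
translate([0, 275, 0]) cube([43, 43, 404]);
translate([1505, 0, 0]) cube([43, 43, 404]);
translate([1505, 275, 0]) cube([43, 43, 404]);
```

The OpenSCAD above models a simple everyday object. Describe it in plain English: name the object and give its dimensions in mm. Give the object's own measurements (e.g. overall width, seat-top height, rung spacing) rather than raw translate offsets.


A bench: a 1548×318 mm seat slab, 31 mm thick, top at z = 435 mm, on four 43×43 mm square legs flush with the seat corners and standing on z = 0.


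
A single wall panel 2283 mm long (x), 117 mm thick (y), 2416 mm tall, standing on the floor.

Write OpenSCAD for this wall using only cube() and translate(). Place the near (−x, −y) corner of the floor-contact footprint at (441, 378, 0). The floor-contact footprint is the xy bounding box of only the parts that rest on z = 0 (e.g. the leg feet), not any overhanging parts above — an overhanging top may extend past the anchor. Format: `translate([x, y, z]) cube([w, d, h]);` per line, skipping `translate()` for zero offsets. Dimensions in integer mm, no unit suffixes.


translate([441, 378, 0]) cube([2283, 117, 2416]);


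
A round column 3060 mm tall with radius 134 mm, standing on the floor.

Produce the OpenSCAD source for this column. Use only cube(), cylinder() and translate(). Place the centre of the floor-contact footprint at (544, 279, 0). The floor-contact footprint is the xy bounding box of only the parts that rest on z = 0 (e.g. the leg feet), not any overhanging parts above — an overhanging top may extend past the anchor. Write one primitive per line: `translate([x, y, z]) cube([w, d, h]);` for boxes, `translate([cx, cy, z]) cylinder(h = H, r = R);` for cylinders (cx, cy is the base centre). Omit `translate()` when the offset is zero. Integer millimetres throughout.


translate([544, 279, 0]) cylinder(h = 3060, r = 134);


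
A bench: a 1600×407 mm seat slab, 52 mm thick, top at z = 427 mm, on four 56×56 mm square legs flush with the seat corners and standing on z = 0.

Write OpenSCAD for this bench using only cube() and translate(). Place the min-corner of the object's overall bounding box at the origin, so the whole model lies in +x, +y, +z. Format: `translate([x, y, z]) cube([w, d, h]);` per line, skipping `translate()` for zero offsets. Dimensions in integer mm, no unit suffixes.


translate([0, 0, 375]) cube([1600, 407, 52]);
cube([56, 56, 375]);
translate([0, 351, 0]) cube([56, 56, 375]);
translate([1544, 0, 0]) cube([56, 56, 375]);
translate([1544, 351, 0]) cube([56, 56, 375]);


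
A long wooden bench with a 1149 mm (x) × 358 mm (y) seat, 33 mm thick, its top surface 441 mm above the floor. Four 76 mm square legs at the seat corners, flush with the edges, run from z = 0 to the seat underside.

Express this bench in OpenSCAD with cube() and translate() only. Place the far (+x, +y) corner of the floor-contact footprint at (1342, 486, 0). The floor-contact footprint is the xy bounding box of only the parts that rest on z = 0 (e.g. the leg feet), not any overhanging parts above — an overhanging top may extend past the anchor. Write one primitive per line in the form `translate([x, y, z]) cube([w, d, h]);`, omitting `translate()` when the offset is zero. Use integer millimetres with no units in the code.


translate([193, 128, 408]) cube([1149, 358, 33]);
translate([193, 128, 0]) cube([76, 76, 408]);
translate([193, 410, 0]) cube([76, 76, 408]);
translate([1266, 128, 0]) cube([76, 76, 408]);
translate([1266, 410, 0]) cube([76, 76, 408]);


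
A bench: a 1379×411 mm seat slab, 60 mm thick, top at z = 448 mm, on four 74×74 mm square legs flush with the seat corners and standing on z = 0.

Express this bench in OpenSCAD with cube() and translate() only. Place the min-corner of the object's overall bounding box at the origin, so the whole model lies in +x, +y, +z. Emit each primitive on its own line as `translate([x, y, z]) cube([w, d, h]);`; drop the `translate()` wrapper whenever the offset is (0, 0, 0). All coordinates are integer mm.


translate([0, 0, 388]) cube([1379, 411, 60]);
cube([74, 74, 388]);
translate([0, 337, 0]) cube([74, 74, 388]);
translate([1305, 0, 0]) cube([74, 74, 388]);
translate([1305, 337, 0]) cube([74, 74, 388]);


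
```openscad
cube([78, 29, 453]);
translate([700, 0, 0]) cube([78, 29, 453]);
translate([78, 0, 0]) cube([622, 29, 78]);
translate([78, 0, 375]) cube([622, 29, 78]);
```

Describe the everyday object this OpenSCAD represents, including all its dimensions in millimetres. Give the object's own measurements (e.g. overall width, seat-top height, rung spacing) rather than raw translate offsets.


A rectangular picture frame lying in the x–z plane (depth along y). The opening is 622 mm wide (x) by 297 mm tall (z), surrounded by a border 78 mm wide on all four sides. The frame is 29 mm deep and is made of two full-height vertical stiles with two horizontal rails fitted between them.


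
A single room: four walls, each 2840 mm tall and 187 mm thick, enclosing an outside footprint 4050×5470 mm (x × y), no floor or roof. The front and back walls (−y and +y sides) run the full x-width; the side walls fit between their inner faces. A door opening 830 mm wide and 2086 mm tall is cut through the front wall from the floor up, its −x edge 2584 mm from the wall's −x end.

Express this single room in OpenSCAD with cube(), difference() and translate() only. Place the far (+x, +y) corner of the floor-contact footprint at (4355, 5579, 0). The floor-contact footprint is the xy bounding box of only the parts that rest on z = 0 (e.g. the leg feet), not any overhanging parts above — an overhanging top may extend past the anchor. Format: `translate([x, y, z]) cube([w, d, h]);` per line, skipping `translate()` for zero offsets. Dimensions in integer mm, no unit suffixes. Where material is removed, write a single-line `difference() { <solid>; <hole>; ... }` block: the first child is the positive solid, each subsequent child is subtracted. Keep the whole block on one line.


difference() { translate([305, 109, 0]) cube([4050, 187, 2840]); translate([2889, 109, 0]) cube([830, 187, 2086]); }
translate([305, 5392, 0]) cube([4050, 187, 2840]);
translate([305, 296, 0]) cube([187, 5096, 2840]);
translate([4168, 296, 0]) cube([187, 5096, 2840]);
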